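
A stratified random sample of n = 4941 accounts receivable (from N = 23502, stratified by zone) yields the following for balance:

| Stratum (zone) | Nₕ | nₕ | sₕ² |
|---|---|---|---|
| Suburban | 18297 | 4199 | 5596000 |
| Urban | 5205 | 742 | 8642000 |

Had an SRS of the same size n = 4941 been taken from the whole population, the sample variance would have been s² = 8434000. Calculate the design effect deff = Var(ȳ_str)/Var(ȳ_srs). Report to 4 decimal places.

0.8250

Var(ȳ_str) = Σ Wₕ²(1−fₕ)sₕ²/nₕ with Wₕ = Nₕ/23502:
  Suburban: (18297/23502)²·(1−4199/18297)·5596000/4199 = 622.38567
  Urban: (5205/23502)²·(1−742/5205)·8642000/742 = 489.83333
  → Var(ȳ_str) = 1112.219.
Var(ȳ_srs) = (1 − 4941/23502)·8434000/4941 = 1348.0788.
deff = 1112.219 / 1348.0788 = 0.8250.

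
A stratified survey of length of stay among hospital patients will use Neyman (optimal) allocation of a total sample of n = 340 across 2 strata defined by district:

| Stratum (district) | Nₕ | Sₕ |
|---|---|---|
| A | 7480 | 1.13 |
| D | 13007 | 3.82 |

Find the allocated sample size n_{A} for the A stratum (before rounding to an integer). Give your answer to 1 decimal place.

Neyman allocation: nₕ = n·NₕSₕ / Σⱼ NⱼSⱼ.
Σ NⱼSⱼ = 7480·1.13 + 13007·3.82 = 58139.14.
n_{A} = 340·7480·1.13 / 58139.14 = 49.4.

49.4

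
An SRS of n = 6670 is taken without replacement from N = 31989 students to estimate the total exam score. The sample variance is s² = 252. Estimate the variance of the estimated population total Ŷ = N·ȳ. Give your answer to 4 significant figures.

3.060 × 10^7

Var(Ŷ) = N²·Var(ȳ) = N²·(1 − n/N)·s²/n.
f = 6670/31989 = 0.20850918; Var(ȳ) = 0.79149082·252/6670 = 0.029903401.
Var(Ŷ) = 31989² · 0.029903401 = 3.0600034 × 10^7.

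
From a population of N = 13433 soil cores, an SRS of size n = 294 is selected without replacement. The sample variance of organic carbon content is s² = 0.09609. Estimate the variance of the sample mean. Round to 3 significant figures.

3.20 × 10^-4

Under SRS without replacement, Var(ȳ) = (1 − f)·s²/n with f = n/N = 294/13433 = 0.02188640.
Var(ȳ) = (1 − 0.02188640)·0.09609/294 = 0.97811360·3.2683673 × 10^-4 = 3.1968346 × 10^-4.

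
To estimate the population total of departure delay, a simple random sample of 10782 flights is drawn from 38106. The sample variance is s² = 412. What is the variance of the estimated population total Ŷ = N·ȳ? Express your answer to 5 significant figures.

Var(Ŷ) = N²·Var(ȳ) = N²·(1 − n/N)·s²/n.
f = 10782/38106 = 0.28294757; Var(ȳ) = 0.71705243·412/10782 = 0.027399889.
Var(Ŷ) = 38106² · 0.027399889 = 3.9786481 × 10^7.

3.9786 × 10^7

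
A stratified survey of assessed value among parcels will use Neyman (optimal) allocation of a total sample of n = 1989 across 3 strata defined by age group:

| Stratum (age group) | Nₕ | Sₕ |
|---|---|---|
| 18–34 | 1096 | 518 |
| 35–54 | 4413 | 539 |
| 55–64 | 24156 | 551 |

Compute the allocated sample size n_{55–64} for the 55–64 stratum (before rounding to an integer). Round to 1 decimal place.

1628.5

Neyman allocation: nₕ = n·NₕSₕ / Σⱼ NⱼSⱼ.
Σ NⱼSⱼ = 1096·518 + 4413·539 + 24156·551 = 1.6256291 × 10^7.
n_{55–64} = 1989·24156·551 / (1.6256291 × 10^7) = 1628.5.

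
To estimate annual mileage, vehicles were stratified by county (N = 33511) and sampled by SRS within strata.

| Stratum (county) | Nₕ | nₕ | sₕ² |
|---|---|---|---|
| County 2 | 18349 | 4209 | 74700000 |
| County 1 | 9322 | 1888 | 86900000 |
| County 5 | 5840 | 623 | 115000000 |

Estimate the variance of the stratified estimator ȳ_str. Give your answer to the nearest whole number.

Var(ȳ_str) = Σₕ Wₕ²(1 − fₕ)sₕ²/nₕ with Wₕ = Nₕ/N, N = 33511.
County 2: Wₕ = 0.54755155; term = 0.54755155²·(1 − 0.22938580)·74700000/4209 = 4100.4235.
County 1: Wₕ = 0.27817731; term = 0.27817731²·(1 − 0.20253165)·86900000/1888 = 2840.3684.
County 5: Wₕ = 0.17427113; term = 0.17427113²·(1 − 0.10667808)·115000000/623 = 5008.0505.
Sum = 11948.842.

11949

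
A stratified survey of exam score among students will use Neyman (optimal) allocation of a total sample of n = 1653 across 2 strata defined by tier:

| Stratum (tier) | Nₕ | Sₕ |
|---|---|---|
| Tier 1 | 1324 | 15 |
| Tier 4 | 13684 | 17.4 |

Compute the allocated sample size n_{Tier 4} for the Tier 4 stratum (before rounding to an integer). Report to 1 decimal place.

1525.7

Neyman allocation: nₕ = n·NₕSₕ / Σⱼ NⱼSⱼ.
Σ NⱼSⱼ = 1324·15 + 13684·17.4 = 257961.6.
n_{Tier 4} = 1653·13684·17.4 / 257961.6 = 1525.7.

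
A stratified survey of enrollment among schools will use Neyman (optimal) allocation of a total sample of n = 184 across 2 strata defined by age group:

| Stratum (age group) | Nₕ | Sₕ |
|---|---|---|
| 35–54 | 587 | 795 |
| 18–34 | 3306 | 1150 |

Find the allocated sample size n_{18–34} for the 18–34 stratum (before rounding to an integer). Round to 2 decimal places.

Neyman allocation: nₕ = n·NₕSₕ / Σⱼ NⱼSⱼ.
Σ NⱼSⱼ = 587·795 + 3306·1150 = 4.268565 × 10^6.
n_{18–34} = 184·3306·1150 / (4.268565 × 10^6) = 163.88.

163.88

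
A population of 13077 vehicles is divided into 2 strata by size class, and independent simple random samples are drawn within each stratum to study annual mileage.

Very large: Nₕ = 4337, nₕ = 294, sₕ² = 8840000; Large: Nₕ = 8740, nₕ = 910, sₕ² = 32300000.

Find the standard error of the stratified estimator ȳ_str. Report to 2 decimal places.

131.48

Var(ȳ_str) = Σₕ Wₕ²(1 − fₕ)sₕ²/nₕ with Wₕ = Nₕ/N, N = 13077.
Very large: Wₕ = 0.33165099; term = 0.33165099²·(1 − 0.06778879)·8840000/294 = 3083.0591.
Large: Wₕ = 0.66834901; term = 0.66834901²·(1 − 0.10411899)·32300000/910 = 14204.242.
Sum = 17287.301.
SE = √(17287.301) = 131.48.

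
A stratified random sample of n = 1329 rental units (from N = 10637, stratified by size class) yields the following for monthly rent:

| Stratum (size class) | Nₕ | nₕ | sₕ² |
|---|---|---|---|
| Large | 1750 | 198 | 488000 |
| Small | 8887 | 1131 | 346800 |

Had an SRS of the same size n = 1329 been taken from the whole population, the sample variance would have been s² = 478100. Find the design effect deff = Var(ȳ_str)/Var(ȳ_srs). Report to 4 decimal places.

Var(ȳ_str) = Σ Wₕ²(1−fₕ)sₕ²/nₕ with Wₕ = Nₕ/10637:
  Large: (1750/10637)²·(1−198/1750)·488000/198 = 59.16244
  Small: (8887/10637)²·(1−1131/8887)·346800/1131 = 186.79754
  → Var(ȳ_str) = 245.95998.
Var(ȳ_srs) = (1 − 1329/10637)·478100/1329 = 314.79729.
deff = 245.95998 / 314.79729 = 0.7813.

0.7813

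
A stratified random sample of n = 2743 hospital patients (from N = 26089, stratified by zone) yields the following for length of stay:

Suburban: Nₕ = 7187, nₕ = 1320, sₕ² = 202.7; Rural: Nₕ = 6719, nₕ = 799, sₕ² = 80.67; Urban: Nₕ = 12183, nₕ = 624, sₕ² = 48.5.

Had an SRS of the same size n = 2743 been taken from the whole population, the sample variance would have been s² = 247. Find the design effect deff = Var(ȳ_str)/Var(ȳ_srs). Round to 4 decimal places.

0.3909

Var(ȳ_str) = Σ Wₕ²(1−fₕ)sₕ²/nₕ with Wₕ = Nₕ/26089:
  Suburban: (7187/26089)²·(1−1320/7187)·202.7/1320 = 0.0095132451
  Rural: (6719/26089)²·(1−799/6719)·80.67/799 = 0.0059003362
  Urban: (12183/26089)²·(1−624/12183)·48.5/624 = 0.016081138
  → Var(ȳ_str) = 0.031494719.
Var(ȳ_srs) = (1 − 2743/26089)·247/2743 = 0.080579802.
deff = 0.031494719 / 0.080579802 = 0.3909.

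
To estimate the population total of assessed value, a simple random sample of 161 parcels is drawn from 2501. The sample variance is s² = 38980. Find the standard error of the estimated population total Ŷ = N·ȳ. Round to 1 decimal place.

Var(Ŷ) = N²·Var(ȳ) = N²·(1 − n/N)·s²/n.
f = 161/2501 = 0.06437425; Var(ȳ) = 0.93562575·38980/161 = 226.52604.
Var(Ŷ) = 2501² · 226.52604 = 1.4169206 × 10^9.
SE(Ŷ) = √(1.4169206 × 10^9) = 37642.0.

37642.0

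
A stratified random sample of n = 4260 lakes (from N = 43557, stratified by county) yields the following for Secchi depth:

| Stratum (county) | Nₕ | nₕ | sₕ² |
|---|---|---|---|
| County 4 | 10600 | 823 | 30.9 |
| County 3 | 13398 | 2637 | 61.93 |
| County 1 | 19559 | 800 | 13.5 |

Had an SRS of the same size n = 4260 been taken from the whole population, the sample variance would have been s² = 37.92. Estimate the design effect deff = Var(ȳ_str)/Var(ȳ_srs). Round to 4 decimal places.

Var(ȳ_str) = Σ Wₕ²(1−fₕ)sₕ²/nₕ with Wₕ = Nₕ/43557:
  County 4: (10600/43557)²·(1−823/10600)·30.9/823 = 0.0020509459
  County 3: (13398/43557)²·(1−2637/13398)·61.93/2637 = 0.0017847099
  County 1: (19559/43557)²·(1−800/19559)·13.5/800 = 0.0032635043
  → Var(ȳ_str) = 0.0070991601.
Var(ȳ_srs) = (1 − 4260/43557)·37.92/4260 = 0.0080308251.
deff = 0.0070991601 / 0.0080308251 = 0.8840.

0.8840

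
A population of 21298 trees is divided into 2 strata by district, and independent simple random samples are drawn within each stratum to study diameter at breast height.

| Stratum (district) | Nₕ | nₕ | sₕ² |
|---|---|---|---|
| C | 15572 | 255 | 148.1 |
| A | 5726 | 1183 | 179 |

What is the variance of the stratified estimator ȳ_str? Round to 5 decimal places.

0.31407

Var(ȳ_str) = Σₕ Wₕ²(1 − fₕ)sₕ²/nₕ with Wₕ = Nₕ/N, N = 21298.
C: Wₕ = 0.73114846; term = 0.73114846²·(1 − 0.01637555)·148.1/255 = 0.30539037.
A: Wₕ = 0.26885154; term = 0.26885154²·(1 − 0.20660147)·179/1183 = 0.0086773022.
Sum = 0.31406767.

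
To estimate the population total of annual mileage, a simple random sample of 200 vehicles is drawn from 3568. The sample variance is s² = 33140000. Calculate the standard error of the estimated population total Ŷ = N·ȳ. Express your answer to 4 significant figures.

Var(Ŷ) = N²·Var(ȳ) = N²·(1 − n/N)·s²/n.
f = 200/3568 = 0.05605381; Var(ȳ) = 0.94394619·33140000/200 = 156411.88.
Var(Ŷ) = 3568² · 156411.88 = 1.9912208 × 10^12.
SE(Ŷ) = √(1.9912208 × 10^12) = 1.411 × 10^6.

1.411 × 10^6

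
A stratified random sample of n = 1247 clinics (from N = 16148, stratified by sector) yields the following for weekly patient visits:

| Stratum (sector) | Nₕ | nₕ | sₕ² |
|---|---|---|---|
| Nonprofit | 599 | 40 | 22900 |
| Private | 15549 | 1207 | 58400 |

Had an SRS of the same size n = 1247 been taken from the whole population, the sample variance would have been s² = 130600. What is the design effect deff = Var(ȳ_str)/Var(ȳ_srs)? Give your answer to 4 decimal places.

0.4358

Var(ȳ_str) = Σ Wₕ²(1−fₕ)sₕ²/nₕ with Wₕ = Nₕ/16148:
  Nonprofit: (599/16148)²·(1−40/599)·22900/40 = 0.73515115
  Private: (15549/16148)²·(1−1207/15549)·58400/1207 = 41.379027
  → Var(ȳ_str) = 42.114178.
Var(ȳ_srs) = (1 − 1247/16148)·130600/1247 = 96.643666.
deff = 42.114178 / 96.643666 = 0.4358.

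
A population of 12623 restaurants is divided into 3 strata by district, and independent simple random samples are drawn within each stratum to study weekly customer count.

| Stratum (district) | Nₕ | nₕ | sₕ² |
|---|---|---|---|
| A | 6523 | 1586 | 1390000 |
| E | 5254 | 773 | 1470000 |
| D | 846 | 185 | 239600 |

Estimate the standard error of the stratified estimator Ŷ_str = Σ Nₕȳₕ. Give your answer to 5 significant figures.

Var(Ŷ_str) = Σₕ Nₕ²(1 − fₕ)sₕ²/nₕ.
A: 6523²·(1 − 1586/6523)·1390000/1586 = 2.8224231 × 10^10.
E: 5254²·(1 − 773/5254)·1470000/773 = 4.4771625 × 10^10.
D: 846²·(1 − 185/846)·239600/185 = 7.2424734 × 10^8.
Sum = 7.3720103 × 10^10.
SE = √(7.3720103 × 10^10) = 271510.

271510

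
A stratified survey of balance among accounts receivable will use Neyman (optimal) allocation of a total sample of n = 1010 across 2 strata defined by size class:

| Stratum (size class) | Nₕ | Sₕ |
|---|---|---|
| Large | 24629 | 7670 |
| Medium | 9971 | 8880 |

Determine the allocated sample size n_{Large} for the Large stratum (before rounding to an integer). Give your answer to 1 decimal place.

687.7

Neyman allocation: nₕ = n·NₕSₕ / Σⱼ NⱼSⱼ.
Σ NⱼSⱼ = 24629·7670 + 9971·8880 = 2.7744691 × 10^8.
n_{Large} = 1010·24629·7670 / (2.7744691 × 10^8) = 687.7.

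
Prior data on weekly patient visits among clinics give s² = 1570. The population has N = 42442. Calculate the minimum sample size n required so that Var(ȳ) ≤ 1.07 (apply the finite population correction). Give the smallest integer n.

Without fpc, n₀ = s²/D = 1570/1.07 = 1467.2897.
With fpc, (1 − n/N)·s²/n ≤ D requires n ≥ n₀/(1 + n₀/N) = 1467.2897/(1 + 1467.2897/42442) = 1418.2582.
Rounding up, n = 1419.

1419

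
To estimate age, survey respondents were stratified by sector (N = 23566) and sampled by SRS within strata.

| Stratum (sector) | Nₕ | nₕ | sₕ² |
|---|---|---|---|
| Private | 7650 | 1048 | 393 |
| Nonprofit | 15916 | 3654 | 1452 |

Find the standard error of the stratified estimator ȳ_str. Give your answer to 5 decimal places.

Var(ȳ_str) = Σₕ Wₕ²(1 − fₕ)sₕ²/nₕ with Wₕ = Nₕ/N, N = 23566.
Private: Wₕ = 0.32462022; term = 0.32462022²·(1 − 0.13699346)·393/1048 = 0.034103306.
Nonprofit: Wₕ = 0.67537978; term = 0.67537978²·(1 − 0.22958030)·1452/3654 = 0.13964377.
Sum = 0.17374708.
SE = √(0.17374708) = 0.41683.

0.41683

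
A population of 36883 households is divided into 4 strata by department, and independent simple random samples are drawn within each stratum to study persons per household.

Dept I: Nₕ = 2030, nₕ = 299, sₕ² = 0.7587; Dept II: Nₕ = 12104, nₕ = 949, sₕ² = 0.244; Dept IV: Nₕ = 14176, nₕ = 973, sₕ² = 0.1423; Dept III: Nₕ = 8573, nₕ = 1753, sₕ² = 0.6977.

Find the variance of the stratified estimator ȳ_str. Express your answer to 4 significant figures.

6.930 × 10^-5

Var(ȳ_str) = Σₕ Wₕ²(1 − fₕ)sₕ²/nₕ with Wₕ = Nₕ/N, N = 36883.
Dept I: Wₕ = 0.05503891; term = 0.05503891²·(1 − 0.14729064)·0.7587/299 = 6.5544993 × 10^-6.
Dept II: Wₕ = 0.32817287; term = 0.32817287²·(1 − 0.07840383)·0.244/949 = 2.5519351 × 10^-5.
Dept IV: Wₕ = 0.38435051; term = 0.38435051²·(1 − 0.06863713)·0.1423/973 = 2.0121757 × 10^-5.
Dept III: Wₕ = 0.23243771; term = 0.23243771²·(1 − 0.20447918)·0.6977/1753 = 1.7106121 × 10^-5.
Sum = 6.9301728 × 10^-5.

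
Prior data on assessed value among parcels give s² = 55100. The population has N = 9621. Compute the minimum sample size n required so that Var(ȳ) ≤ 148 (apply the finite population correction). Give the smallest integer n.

Without fpc, n₀ = s²/D = 55100/148 = 372.2973.
With fpc, (1 − n/N)·s²/n ≤ D requires n ≥ n₀/(1 + n₀/N) = 372.2973/(1 + 372.2973/9621) = 358.4275.
Rounding up, n = 359.

359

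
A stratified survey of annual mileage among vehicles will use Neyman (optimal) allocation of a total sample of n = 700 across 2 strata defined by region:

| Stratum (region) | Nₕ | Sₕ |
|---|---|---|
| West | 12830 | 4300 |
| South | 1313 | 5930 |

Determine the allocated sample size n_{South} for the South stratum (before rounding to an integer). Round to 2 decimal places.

Neyman allocation: nₕ = n·NₕSₕ / Σⱼ NⱼSⱼ.
Σ NⱼSⱼ = 12830·4300 + 1313·5930 = 6.295509 × 10^7.
n_{South} = 700·1313·5930 / (6.295509 × 10^7) = 86.57.

86.57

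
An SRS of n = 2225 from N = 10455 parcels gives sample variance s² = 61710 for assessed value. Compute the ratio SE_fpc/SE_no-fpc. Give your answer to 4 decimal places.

f = n/N = 2225/10455 = 0.21281683.
SE_no-fpc = √(s²/n) = 5.2663869; SE_fpc = √((1−f)s²/n) = 4.6725146.
Ratio = √(1−f) = 0.88723343.

0.8872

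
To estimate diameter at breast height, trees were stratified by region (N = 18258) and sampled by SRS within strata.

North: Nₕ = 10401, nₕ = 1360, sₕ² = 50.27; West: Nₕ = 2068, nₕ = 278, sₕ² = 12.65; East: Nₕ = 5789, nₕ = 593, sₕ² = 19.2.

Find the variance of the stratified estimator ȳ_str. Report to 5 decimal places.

Var(ȳ_str) = Σₕ Wₕ²(1 − fₕ)sₕ²/nₕ with Wₕ = Nₕ/N, N = 18258.
North: Wₕ = 0.56966809; term = 0.56966809²·(1 − 0.13075666)·50.27/1360 = 0.010426898.
West: Wₕ = 0.11326542; term = 0.11326542²·(1 − 0.13442940)·12.65/278 = 5.0529254 × 10^-4.
East: Wₕ = 0.31706649; term = 0.31706649²·(1 − 0.10243565)·19.2/593 = 0.0029215466.
Sum = 0.013853737.

0.01385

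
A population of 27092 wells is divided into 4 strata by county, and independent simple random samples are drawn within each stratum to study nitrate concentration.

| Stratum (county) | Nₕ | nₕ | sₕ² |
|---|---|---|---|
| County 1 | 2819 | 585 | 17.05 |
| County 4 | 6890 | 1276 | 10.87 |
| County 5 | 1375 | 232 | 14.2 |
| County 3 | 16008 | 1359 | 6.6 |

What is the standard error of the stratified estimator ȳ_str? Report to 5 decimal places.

Var(ȳ_str) = Σₕ Wₕ²(1 − fₕ)sₕ²/nₕ with Wₕ = Nₕ/N, N = 27092.
County 1: Wₕ = 0.10405286; term = 0.10405286²·(1 − 0.20752040)·17.05/585 = 2.5007175 × 10^-4.
County 4: Wₕ = 0.25431862; term = 0.25431862²·(1 − 0.18519594)·10.87/1276 = 4.4894007 × 10^-4.
County 5: Wₕ = 0.05075299; term = 0.05075299²·(1 − 0.16872727)·14.2/232 = 1.3105909 × 10^-4.
County 3: Wₕ = 0.59087554; term = 0.59087554²·(1 − 0.08489505)·6.6/1359 = 0.0015516273.
Sum = 0.0023816982.
SE = √(0.0023816982) = 0.04880.

0.04880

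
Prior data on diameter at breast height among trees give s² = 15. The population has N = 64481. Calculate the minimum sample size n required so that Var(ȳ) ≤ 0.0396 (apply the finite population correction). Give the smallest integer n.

Without fpc, n₀ = s²/D = 15/0.0396 = 378.7879.
With fpc, (1 − n/N)·s²/n ≤ D requires n ≥ n₀/(1 + n₀/N) = 378.7879/(1 + 378.7879/64481) = 376.5757.
Rounding up, n = 377.

377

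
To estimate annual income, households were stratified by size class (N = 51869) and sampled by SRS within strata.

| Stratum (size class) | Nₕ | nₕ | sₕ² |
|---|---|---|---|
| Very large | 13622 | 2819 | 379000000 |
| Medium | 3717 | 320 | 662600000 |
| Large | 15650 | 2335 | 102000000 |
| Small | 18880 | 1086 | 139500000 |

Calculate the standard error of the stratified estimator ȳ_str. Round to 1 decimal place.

Var(ȳ_str) = Σₕ Wₕ²(1 − fₕ)sₕ²/nₕ with Wₕ = Nₕ/N, N = 51869.
Very large: Wₕ = 0.26262315; term = 0.26262315²·(1 − 0.20694465)·379000000/2819 = 7353.8308.
Medium: Wₕ = 0.07166130; term = 0.07166130²·(1 − 0.08609093)·662600000/320 = 9717.931.
Large: Wₕ = 0.30172164; term = 0.30172164²·(1 − 0.14920128)·102000000/2335 = 3383.3977.
Small: Wₕ = 0.36399391; term = 0.36399391²·(1 − 0.05752119)·139500000/1086 = 16039.994.
Sum = 36495.154.
SE = √(36495.154) = 191.0.

191.0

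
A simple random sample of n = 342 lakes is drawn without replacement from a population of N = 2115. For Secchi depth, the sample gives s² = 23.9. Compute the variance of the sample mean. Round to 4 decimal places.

Under SRS without replacement, Var(ȳ) = (1 − f)·s²/n with f = n/N = 342/2115 = 0.16170213.
Var(ȳ) = (1 − 0.16170213)·23.9/342 = 0.83829787·0.069883041 = 0.058582805.

0.0586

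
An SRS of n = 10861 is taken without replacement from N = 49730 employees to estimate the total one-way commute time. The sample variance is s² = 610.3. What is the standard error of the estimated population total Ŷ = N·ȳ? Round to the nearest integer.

10422

Var(Ŷ) = N²·Var(ȳ) = N²·(1 − n/N)·s²/n.
f = 10861/49730 = 0.21839936; Var(ȳ) = 0.78160064·610.3/10861 = 0.043919609.
Var(Ŷ) = 49730² · 0.043919609 = 1.0861639 × 10^8.
SE(Ŷ) = √(1.0861639 × 10^8) = 10422.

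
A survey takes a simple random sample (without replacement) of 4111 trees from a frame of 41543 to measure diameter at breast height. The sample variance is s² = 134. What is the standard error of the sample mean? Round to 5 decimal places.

0.17138

Under SRS without replacement, Var(ȳ) = (1 − f)·s²/n with f = n/N = 4111/41543 = 0.09895771.
Var(ȳ) = (1 − 0.09895771)·134/4111 = 0.90104229·0.032595476 = 0.029369902.
SE(ȳ) = √(0.029369902) = 0.17138.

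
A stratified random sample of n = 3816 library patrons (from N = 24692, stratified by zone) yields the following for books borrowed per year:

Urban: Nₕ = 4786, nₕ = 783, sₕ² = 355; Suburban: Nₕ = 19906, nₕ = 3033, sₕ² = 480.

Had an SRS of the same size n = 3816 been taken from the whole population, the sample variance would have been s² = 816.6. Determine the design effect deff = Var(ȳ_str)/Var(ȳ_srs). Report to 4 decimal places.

0.5606

Var(ȳ_str) = Σ Wₕ²(1−fₕ)sₕ²/nₕ with Wₕ = Nₕ/24692:
  Urban: (4786/24692)²·(1−783/4786)·355/783 = 0.014246636
  Suburban: (19906/24692)²·(1−3033/19906)·480/3033 = 0.087183158
  → Var(ȳ_str) = 0.10142979.
Var(ȳ_srs) = (1 − 3816/24692)·816.6/3816 = 0.18092227.
deff = 0.10142979 / 0.18092227 = 0.5606.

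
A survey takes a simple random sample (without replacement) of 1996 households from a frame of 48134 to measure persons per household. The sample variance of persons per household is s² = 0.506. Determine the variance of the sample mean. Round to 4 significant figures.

2.430 × 10^-4

Under SRS without replacement, Var(ȳ) = (1 − f)·s²/n with f = n/N = 1996/48134 = 0.04146757.
Var(ȳ) = (1 − 0.04146757)·0.506/1996 = 0.95853243·2.5350701 × 10^-4 = 2.4299469 × 10^-4.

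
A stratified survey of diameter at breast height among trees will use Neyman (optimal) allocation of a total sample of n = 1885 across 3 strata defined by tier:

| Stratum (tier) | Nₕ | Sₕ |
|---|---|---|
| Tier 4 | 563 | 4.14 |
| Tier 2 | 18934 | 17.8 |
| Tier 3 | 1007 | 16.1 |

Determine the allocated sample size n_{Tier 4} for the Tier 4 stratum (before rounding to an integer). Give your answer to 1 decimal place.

12.4

Neyman allocation: nₕ = n·NₕSₕ / Σⱼ NⱼSⱼ.
Σ NⱼSⱼ = 563·4.14 + 18934·17.8 + 1007·16.1 = 355568.72.
n_{Tier 4} = 1885·563·4.14 / 355568.72 = 12.4.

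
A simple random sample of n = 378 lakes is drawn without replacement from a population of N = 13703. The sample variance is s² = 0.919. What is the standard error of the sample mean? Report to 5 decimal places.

Under SRS without replacement, Var(ȳ) = (1 − f)·s²/n with f = n/N = 378/13703 = 0.02758520.
Var(ȳ) = (1 − 0.02758520)·0.919/378 = 0.97241480·0.0024312169 = 0.0023641513.
SE(ȳ) = √(0.0023641513) = 0.04862.

0.04862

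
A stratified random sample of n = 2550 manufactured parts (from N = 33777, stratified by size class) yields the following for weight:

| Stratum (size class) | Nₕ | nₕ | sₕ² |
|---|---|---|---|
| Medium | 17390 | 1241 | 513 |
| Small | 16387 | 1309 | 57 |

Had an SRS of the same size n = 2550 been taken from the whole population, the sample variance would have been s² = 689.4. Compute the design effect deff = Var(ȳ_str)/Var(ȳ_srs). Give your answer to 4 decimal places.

0.4448

Var(ȳ_str) = Σ Wₕ²(1−fₕ)sₕ²/nₕ with Wₕ = Nₕ/33777:
  Medium: (17390/33777)²·(1−1241/17390)·513/1241 = 0.10175334
  Small: (16387/33777)²·(1−1309/16387)·57/1309 = 0.0094305333
  → Var(ȳ_str) = 0.11118387.
Var(ȳ_srs) = (1 − 2550/33777)·689.4/2550 = 0.2499426.
deff = 0.11118387 / 0.2499426 = 0.4448.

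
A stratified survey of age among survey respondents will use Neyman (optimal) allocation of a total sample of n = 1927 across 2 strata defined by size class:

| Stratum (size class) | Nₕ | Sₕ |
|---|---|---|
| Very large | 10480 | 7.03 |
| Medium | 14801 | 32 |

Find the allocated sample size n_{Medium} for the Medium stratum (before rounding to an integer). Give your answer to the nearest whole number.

1668

Neyman allocation: nₕ = n·NₕSₕ / Σⱼ NⱼSⱼ.
Σ NⱼSⱼ = 10480·7.03 + 14801·32 = 547306.4.
n_{Medium} = 1927·14801·32 / 547306.4 = 1668.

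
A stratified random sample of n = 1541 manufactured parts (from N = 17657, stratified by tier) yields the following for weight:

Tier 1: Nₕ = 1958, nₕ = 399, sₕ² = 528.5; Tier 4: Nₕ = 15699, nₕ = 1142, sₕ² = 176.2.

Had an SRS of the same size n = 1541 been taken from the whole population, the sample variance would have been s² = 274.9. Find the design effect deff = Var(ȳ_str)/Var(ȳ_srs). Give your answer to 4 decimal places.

0.7743

Var(ȳ_str) = Σ Wₕ²(1−fₕ)sₕ²/nₕ with Wₕ = Nₕ/17657:
  Tier 1: (1958/17657)²·(1−399/1958)·528.5/399 = 0.012968719
  Tier 4: (15699/17657)²·(1−1142/15699)·176.2/1142 = 0.11309668
  → Var(ȳ_str) = 0.1260654.
Var(ȳ_srs) = (1 − 1541/17657)·274.9/1541 = 0.16282176.
deff = 0.1260654 / 0.16282176 = 0.7743.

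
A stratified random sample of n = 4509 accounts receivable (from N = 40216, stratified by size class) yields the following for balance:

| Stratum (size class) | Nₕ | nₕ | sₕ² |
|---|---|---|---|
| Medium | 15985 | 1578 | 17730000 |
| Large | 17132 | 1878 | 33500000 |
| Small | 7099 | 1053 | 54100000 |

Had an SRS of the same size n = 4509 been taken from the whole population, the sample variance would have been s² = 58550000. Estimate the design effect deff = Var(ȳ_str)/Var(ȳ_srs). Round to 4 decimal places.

Var(ȳ_str) = Σ Wₕ²(1−fₕ)sₕ²/nₕ with Wₕ = Nₕ/40216:
  Medium: (15985/40216)²·(1−1578/15985)·17730000/1578 = 1599.8902
  Large: (17132/40216)²·(1−1878/17132)·33500000/1878 = 2882.3272
  Small: (7099/40216)²·(1−1053/7099)·54100000/1053 = 1363.4414
  → Var(ȳ_str) = 5845.6588.
Var(ȳ_srs) = (1 − 4509/40216)·58550000/4509 = 11529.253.
deff = 5845.6588 / 11529.253 = 0.5070.

0.5070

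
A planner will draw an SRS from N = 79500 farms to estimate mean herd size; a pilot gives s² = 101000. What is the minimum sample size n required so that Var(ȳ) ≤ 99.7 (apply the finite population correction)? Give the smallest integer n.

Without fpc, n₀ = s²/D = 101000/99.7 = 1013.0391.
With fpc, (1 − n/N)·s²/n ≤ D requires n ≥ n₀/(1 + n₀/N) = 1013.0391/(1 + 1013.0391/79500) = 1000.2927.
Rounding up, n = 1001.

1001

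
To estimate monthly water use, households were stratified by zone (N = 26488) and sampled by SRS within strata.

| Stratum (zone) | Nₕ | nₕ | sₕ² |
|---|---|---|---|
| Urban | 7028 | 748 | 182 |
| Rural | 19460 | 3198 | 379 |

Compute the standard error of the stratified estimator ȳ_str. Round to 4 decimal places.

0.2622

Var(ȳ_str) = Σₕ Wₕ²(1 − fₕ)sₕ²/nₕ with Wₕ = Nₕ/N, N = 26488.
Urban: Wₕ = 0.26532770; term = 0.26532770²·(1 − 0.10643142)·182/748 = 0.01530604.
Rural: Wₕ = 0.73467230; term = 0.73467230²·(1 − 0.16433710)·379/3198 = 0.053453877.
Sum = 0.068759917.
SE = √(0.068759917) = 0.2622.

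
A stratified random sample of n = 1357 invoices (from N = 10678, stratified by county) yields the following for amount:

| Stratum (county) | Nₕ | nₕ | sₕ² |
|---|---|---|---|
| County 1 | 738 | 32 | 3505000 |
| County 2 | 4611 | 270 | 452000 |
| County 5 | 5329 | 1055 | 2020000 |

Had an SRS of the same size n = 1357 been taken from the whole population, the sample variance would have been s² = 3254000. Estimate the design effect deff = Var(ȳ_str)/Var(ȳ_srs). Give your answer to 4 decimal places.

Var(ȳ_str) = Σ Wₕ²(1−fₕ)sₕ²/nₕ with Wₕ = Nₕ/10678:
  County 1: (738/10678)²·(1−32/738)·3505000/32 = 500.51751
  County 2: (4611/10678)²·(1−270/4611)·452000/270 = 293.88657
  County 5: (5329/10678)²·(1−1055/5329)·2020000/1055 = 382.47171
  → Var(ȳ_str) = 1176.8758.
Var(ȳ_srs) = (1 − 1357/10678)·3254000/1357 = 2093.1979.
deff = 1176.8758 / 2093.1979 = 0.5622.

0.5622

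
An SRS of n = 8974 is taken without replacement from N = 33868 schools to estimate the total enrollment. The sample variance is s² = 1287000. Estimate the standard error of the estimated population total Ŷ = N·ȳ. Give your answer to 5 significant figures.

Var(Ŷ) = N²·Var(ȳ) = N²·(1 − n/N)·s²/n.
f = 8974/33868 = 0.26496988; Var(ȳ) = 0.73503012·1287000/8974 = 105.41384.
Var(Ŷ) = 33868² · 105.41384 = 1.2091404 × 10^11.
SE(Ŷ) = √(1.2091404 × 10^11) = 347730.

347730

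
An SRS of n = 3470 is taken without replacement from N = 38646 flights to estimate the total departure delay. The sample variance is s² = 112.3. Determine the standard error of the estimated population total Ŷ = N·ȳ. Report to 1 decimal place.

6632.9

Var(Ŷ) = N²·Var(ȳ) = N²·(1 − n/N)·s²/n.
f = 3470/38646 = 0.08978937; Var(ȳ) = 0.91021063·112.3/3470 = 0.029457249.
Var(Ŷ) = 38646² · 0.029457249 = 4.3994794 × 10^7.
SE(Ŷ) = √(4.3994794 × 10^7) = 6632.9.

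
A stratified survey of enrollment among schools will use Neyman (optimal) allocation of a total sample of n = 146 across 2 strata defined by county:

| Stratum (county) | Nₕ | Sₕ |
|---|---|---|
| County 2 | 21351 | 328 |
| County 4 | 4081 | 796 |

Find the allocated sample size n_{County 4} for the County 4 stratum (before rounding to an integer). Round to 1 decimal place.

46.3

Neyman allocation: nₕ = n·NₕSₕ / Σⱼ NⱼSⱼ.
Σ NⱼSⱼ = 21351·328 + 4081·796 = 1.0251604 × 10^7.
n_{County 4} = 146·4081·796 / (1.0251604 × 10^7) = 46.3.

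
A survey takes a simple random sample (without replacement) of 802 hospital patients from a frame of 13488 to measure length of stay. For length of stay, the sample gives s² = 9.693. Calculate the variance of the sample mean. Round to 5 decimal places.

0.01137

Under SRS without replacement, Var(ȳ) = (1 − f)·s²/n with f = n/N = 802/13488 = 0.05946026.
Var(ȳ) = (1 − 0.05946026)·9.693/802 = 0.94053974·0.012086035 = 0.011367396.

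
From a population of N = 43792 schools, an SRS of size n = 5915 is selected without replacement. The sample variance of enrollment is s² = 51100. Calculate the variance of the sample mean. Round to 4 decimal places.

7.4722

Under SRS without replacement, Var(ȳ) = (1 − f)·s²/n with f = n/N = 5915/43792 = 0.13507033.
Var(ȳ) = (1 − 0.13507033)·51100/5915 = 0.86492967·8.6390533 = 7.4721735.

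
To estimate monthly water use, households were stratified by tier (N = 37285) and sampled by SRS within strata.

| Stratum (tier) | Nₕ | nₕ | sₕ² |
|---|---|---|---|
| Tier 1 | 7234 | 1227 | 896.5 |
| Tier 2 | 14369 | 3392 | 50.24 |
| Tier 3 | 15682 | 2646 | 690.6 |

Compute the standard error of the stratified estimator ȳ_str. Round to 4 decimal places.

0.2508

Var(ȳ_str) = Σₕ Wₕ²(1 − fₕ)sₕ²/nₕ with Wₕ = Nₕ/N, N = 37285.
Tier 1: Wₕ = 0.19401904; term = 0.19401904²·(1 − 0.16961570)·896.5/1227 = 0.022838815.
Tier 2: Wₕ = 0.38538286; term = 0.38538286²·(1 − 0.23606375)·50.24/3392 = 0.0016804891.
Tier 3: Wₕ = 0.42059810; term = 0.42059810²·(1 − 0.16872848)·690.6/2646 = 0.038380819.
Sum = 0.062900123.
SE = √(0.062900123) = 0.2508.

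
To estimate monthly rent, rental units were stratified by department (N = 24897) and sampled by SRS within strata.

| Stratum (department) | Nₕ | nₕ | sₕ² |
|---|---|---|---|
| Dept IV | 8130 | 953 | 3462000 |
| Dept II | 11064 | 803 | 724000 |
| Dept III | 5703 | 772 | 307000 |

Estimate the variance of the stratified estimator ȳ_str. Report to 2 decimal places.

525.13

Var(ȳ_str) = Σₕ Wₕ²(1 − fₕ)sₕ²/nₕ with Wₕ = Nₕ/N, N = 24897.
Dept IV: Wₕ = 0.32654537; term = 0.32654537²·(1 − 0.11722017)·3462000/953 = 341.95867.
Dept II: Wₕ = 0.44439089; term = 0.44439089²·(1 − 0.07257773)·724000/803 = 165.13185.
Dept III: Wₕ = 0.22906374; term = 0.22906374²·(1 − 0.13536735)·307000/772 = 18.0412.
Sum = 525.13172.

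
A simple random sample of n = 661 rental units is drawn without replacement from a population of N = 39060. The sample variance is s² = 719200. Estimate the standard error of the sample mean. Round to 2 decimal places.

Under SRS without replacement, Var(ȳ) = (1 − f)·s²/n with f = n/N = 661/39060 = 0.01692268.
Var(ȳ) = (1 − 0.01692268)·719200/661 = 0.98307732·1088.0484 = 1069.6357.
SE(ȳ) = √(1069.6357) = 32.71.

32.71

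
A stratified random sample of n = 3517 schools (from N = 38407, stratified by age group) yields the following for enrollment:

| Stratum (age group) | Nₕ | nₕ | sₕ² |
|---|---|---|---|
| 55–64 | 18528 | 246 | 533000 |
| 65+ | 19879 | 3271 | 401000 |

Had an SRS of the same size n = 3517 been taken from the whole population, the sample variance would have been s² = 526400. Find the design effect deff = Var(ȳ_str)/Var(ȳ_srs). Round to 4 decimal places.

Var(ȳ_str) = Σ Wₕ²(1−fₕ)sₕ²/nₕ with Wₕ = Nₕ/38407:
  55–64: (18528/38407)²·(1−246/18528)·533000/246 = 497.53493
  65+: (19879/38407)²·(1−3271/19879)·401000/3271 = 27.438156
  → Var(ȳ_str) = 524.97309.
Var(ȳ_srs) = (1 − 3517/38407)·526400/3517 = 135.96718.
deff = 524.97309 / 135.96718 = 3.8610.

3.8610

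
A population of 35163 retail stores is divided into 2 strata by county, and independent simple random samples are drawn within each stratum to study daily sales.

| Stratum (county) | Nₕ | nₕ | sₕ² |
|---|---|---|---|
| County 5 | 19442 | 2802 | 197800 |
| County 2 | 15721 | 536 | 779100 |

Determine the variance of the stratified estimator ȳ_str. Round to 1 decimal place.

299.1

Var(ȳ_str) = Σₕ Wₕ²(1 − fₕ)sₕ²/nₕ with Wₕ = Nₕ/N, N = 35163.
County 5: Wₕ = 0.55291073; term = 0.55291073²·(1 − 0.14412098)·197800/2802 = 18.470582.
County 2: Wₕ = 0.44708927; term = 0.44708927²·(1 − 0.03409452)·779100/536 = 280.64127.
Sum = 299.11185.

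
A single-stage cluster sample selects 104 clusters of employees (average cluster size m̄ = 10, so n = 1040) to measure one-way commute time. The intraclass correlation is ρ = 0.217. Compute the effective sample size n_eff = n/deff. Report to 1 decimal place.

352.2

deff = 1 + (10 − 1)·0.217 = 1 + 1.953 = 2.953.
n_eff = 1040 / 2.953 = 352.2.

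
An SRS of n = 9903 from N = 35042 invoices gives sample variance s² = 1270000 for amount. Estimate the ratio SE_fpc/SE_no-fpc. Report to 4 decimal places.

f = n/N = 9903/35042 = 0.28260373.
SE_no-fpc = √(s²/n) = 11.324485; SE_fpc = √((1−f)s²/n) = 9.5917539.
Ratio = √(1−f) = 0.84699248.

0.8470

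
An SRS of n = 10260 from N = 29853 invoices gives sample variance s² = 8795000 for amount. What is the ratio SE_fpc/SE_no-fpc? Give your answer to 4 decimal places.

0.8101

f = n/N = 10260/29853 = 0.34368405.
SE_no-fpc = √(s²/n) = 29.278191; SE_fpc = √((1−f)s²/n) = 23.719237.
Ratio = √(1−f) = 0.81013329.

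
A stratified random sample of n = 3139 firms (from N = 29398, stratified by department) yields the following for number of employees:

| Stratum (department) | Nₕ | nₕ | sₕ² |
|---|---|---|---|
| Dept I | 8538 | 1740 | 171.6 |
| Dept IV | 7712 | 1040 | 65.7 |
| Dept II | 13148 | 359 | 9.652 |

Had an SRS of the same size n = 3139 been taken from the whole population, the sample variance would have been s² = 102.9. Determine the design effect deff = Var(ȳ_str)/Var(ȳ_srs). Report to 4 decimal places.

0.5333

Var(ȳ_str) = Σ Wₕ²(1−fₕ)sₕ²/nₕ with Wₕ = Nₕ/29398:
  Dept I: (8538/29398)²·(1−1740/8538)·171.6/1740 = 0.0066232291
  Dept IV: (7712/29398)²·(1−1040/7712)·65.7/1040 = 0.0037611402
  Dept II: (13148/29398)²·(1−359/13148)·9.652/359 = 0.0052309862
  → Var(ȳ_str) = 0.015615356.
Var(ȳ_srs) = (1 − 3139/29398)·102.9/3139 = 0.029280902.
deff = 0.015615356 / 0.029280902 = 0.5333.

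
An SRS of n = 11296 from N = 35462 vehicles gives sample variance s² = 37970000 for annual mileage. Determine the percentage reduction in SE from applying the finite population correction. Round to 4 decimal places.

17.4493

f = n/N = 11296/35462 = 0.31853815.
SE_no-fpc = √(s²/n) = 57.977296; SE_fpc = √((1−f)s²/n) = 47.860665.
Ratio = √(1−f) = 0.82550702. Reduction = 100·(1 − 0.82550702) = 17.4493%.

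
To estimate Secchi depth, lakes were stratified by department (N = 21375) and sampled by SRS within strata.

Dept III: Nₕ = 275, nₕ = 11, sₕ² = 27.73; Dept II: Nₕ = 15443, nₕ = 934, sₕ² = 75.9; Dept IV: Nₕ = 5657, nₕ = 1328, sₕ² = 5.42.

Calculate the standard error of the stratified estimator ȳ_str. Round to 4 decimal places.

Var(ȳ_str) = Σₕ Wₕ²(1 − fₕ)sₕ²/nₕ with Wₕ = Nₕ/N, N = 21375.
Dept III: Wₕ = 0.01286550; term = 0.01286550²·(1 − 0.04000000)·27.73/11 = 4.0057289 × 10^-4.
Dept II: Wₕ = 0.72247953; term = 0.72247953²·(1 − 0.06048048)·75.9/934 = 0.039852154.
Dept IV: Wₕ = 0.26465497; term = 0.26465497²·(1 − 0.23475340)·5.42/1328 = 2.1875739 × 10^-4.
Sum = 0.040471484.
SE = √(0.040471484) = 0.2012.

0.2012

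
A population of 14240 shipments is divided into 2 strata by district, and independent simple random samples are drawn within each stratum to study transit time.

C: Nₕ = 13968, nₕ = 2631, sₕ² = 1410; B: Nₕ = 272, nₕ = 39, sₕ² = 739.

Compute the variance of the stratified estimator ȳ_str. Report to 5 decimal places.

Var(ȳ_str) = Σₕ Wₕ²(1 − fₕ)sₕ²/nₕ with Wₕ = Nₕ/N, N = 14240.
C: Wₕ = 0.98089888; term = 0.98089888²·(1 − 0.18835911)·1410/2631 = 0.41851464.
B: Wₕ = 0.01910112; term = 0.01910112²·(1 − 0.14338235)·739/39 = 0.0059222219.
Sum = 0.42443686.

0.42444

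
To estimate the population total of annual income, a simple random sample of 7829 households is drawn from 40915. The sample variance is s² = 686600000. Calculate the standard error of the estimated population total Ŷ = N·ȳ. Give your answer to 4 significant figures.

Var(Ŷ) = N²·Var(ȳ) = N²·(1 − n/N)·s²/n.
f = 7829/40915 = 0.19134792; Var(ȳ) = 0.80865208·686600000/7829 = 70918.447.
Var(Ŷ) = 40915² · 70918.447 = 1.1872012 × 10^14.
SE(Ŷ) = √(1.1872012 × 10^14) = 1.090 × 10^7.

1.090 × 10^7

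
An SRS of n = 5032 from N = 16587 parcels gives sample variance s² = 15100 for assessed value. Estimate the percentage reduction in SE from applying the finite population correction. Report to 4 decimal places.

16.5356

f = n/N = 5032/16587 = 0.30337011.
SE_no-fpc = √(s²/n) = 1.7322803; SE_fpc = √((1−f)s²/n) = 1.4458366.
Ratio = √(1−f) = 0.83464357. Reduction = 100·(1 − 0.83464357) = 16.5356%.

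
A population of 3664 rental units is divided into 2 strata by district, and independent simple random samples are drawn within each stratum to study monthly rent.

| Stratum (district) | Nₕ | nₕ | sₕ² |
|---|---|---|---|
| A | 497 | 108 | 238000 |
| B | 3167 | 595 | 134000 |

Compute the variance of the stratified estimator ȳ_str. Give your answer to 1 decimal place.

168.4

Var(ȳ_str) = Σₕ Wₕ²(1 − fₕ)sₕ²/nₕ with Wₕ = Nₕ/N, N = 3664.
A: Wₕ = 0.13564410; term = 0.13564410²·(1 − 0.21730382)·238000/108 = 31.735713.
B: Wₕ = 0.86435590; term = 0.86435590²·(1 − 0.18787496)·134000/595 = 136.64569.
Sum = 168.3814.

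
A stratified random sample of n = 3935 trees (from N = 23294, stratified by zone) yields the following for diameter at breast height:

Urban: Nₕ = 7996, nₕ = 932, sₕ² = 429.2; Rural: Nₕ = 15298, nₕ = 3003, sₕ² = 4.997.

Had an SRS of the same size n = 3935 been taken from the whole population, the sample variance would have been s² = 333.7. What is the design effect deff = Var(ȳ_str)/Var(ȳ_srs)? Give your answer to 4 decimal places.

0.6884

Var(ȳ_str) = Σ Wₕ²(1−fₕ)sₕ²/nₕ with Wₕ = Nₕ/23294:
  Urban: (7996/23294)²·(1−932/7996)·429.2/932 = 0.047937914
  Rural: (15298/23294)²·(1−3003/15298)·4.997/3003 = 5.7680506 × 10^-4
  → Var(ȳ_str) = 0.048514719.
Var(ȳ_srs) = (1 − 3935/23294)·333.7/3935 = 0.070477472.
deff = 0.048514719 / 0.070477472 = 0.6884.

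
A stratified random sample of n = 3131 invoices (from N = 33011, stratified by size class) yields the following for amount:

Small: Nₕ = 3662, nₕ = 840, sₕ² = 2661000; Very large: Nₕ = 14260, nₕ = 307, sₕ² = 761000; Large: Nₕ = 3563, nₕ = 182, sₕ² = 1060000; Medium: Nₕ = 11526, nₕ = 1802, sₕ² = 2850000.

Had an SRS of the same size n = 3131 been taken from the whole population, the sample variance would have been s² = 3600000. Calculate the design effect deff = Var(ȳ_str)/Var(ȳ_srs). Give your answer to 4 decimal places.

0.6819

Var(ȳ_str) = Σ Wₕ²(1−fₕ)sₕ²/nₕ with Wₕ = Nₕ/33011:
  Small: (3662/33011)²·(1−840/3662)·2661000/840 = 30.041636
  Very large: (14260/33011)²·(1−307/14260)·761000/307 = 452.60155
  Large: (3563/33011)²·(1−182/3563)·1060000/182 = 64.384023
  Medium: (11526/33011)²·(1−1802/11526)·2850000/1802 = 162.66581
  → Var(ȳ_str) = 709.69302.
Var(ȳ_srs) = (1 − 3131/33011)·3600000/3131 = 1040.7378.
deff = 709.69302 / 1040.7378 = 0.6819.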